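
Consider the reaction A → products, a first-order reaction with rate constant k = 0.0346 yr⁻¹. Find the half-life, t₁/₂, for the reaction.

20.03 yr

Step 1: For a first-order reaction, t₁/₂ = ln(2)/k
Step 2: t₁/₂ = ln(2)/0.0346
Step 3: t₁/₂ = 0.6931/0.0346 = 20.03 yr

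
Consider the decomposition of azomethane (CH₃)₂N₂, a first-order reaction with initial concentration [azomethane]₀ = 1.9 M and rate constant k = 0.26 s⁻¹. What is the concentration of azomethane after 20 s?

0.01048 M

Step 1: For a first-order reaction: [azomethane] = [azomethane]₀ × e^(-kt)
Step 2: [azomethane] = 1.9 × e^(-0.26 × 20)
Step 3: [azomethane] = 1.9 × e^(-5.2)
Step 4: [azomethane] = 1.9 × 0.00551656 = 0.01048 M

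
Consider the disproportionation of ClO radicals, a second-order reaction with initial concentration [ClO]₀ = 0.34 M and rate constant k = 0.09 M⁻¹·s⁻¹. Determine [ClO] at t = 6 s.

0.2873 M

Step 1: For a second-order reaction: 1/[ClO] = 1/[ClO]₀ + kt
Step 2: 1/[ClO] = 1/0.34 + 0.09 × 6
Step 3: 1/[ClO] = 2.941 + 0.54 = 3.481
Step 4: [ClO] = 1/3.481 = 0.2873 M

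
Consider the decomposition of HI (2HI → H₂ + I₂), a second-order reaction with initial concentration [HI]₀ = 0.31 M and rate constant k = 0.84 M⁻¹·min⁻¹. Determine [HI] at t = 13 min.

0.07069 M

Step 1: For a second-order reaction: 1/[HI] = 1/[HI]₀ + kt
Step 2: 1/[HI] = 1/0.31 + 0.84 × 13
Step 3: 1/[HI] = 3.226 + 10.92 = 14.15
Step 4: [HI] = 1/14.15 = 0.07069 M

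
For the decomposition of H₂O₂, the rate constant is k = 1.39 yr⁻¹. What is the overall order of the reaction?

first order (1)

Step 1: The units of k for an nth-order reaction are (concentration)^(1-n)·(time)⁻¹.
Step 2: Here k has units yr⁻¹, so the concentration exponent is 0.
Step 3: 1 - n = 0 ⇒ n = 1. The reaction is first order.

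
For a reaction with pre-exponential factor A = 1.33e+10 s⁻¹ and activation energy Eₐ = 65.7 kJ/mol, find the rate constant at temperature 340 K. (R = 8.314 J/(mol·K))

1.07e+00 s⁻¹

Step 1: Use the Arrhenius equation: k = A × exp(-Eₐ/RT)
Step 2: Convert Eₐ to J/mol: 65.7 kJ/mol = 65700 J/mol
Step 3: Calculate the exponent: -Eₐ/(RT) = -65700/(8.314 × 340) = -23.24216
Step 4: k = 1.33e+10 × exp(-23.24216)
Step 5: k = 1.33e+10 × 8.05486e-11 = 1.0713e+00 s⁻¹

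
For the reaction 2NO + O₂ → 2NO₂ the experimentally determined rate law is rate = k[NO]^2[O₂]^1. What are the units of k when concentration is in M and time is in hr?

M⁻²·hr⁻¹

Step 1: Overall order = 2 + 1 = 3.
Step 2: rate has units M·hr⁻¹; [NO]^2[O₂]^1 has units M^3.
Step 3: k = rate/([NO]^2[O₂]^1), so units of k = M^(1-3)·hr⁻¹ = M⁻²·hr⁻¹.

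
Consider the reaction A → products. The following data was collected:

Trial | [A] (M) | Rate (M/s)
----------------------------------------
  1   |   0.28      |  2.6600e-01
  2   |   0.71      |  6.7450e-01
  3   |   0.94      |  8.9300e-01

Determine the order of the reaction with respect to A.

first order (1)

Step 1: Compare trials to find order n where rate₂/rate₁ = ([A]₂/[A]₁)^n
Step 2: rate₂/rate₁ = 6.7450e-01/2.6600e-01 = 2.536
Step 3: [A]₂/[A]₁ = 0.71/0.28 = 2.536
Step 4: n = ln(2.536)/ln(2.536) = 1.00 ≈ 1
Step 5: The reaction is first order in A.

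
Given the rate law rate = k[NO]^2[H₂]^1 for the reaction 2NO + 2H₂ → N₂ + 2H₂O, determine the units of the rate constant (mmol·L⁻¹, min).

(mmol·L⁻¹)⁻²·min⁻¹

Step 1: Overall order = 2 + 1 = 3.
Step 2: rate has units mmol·L⁻¹·min⁻¹; [NO]^2[H₂]^1 has units (mmol·L⁻¹)^3.
Step 3: k = rate/([NO]^2[H₂]^1), so units of k = (mmol·L⁻¹)^(1-3)·min⁻¹ = (mmol·L⁻¹)⁻²·min⁻¹.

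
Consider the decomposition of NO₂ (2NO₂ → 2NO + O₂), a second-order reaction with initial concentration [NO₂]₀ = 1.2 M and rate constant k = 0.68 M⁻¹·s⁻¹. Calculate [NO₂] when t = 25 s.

0.05607 M

Step 1: For a second-order reaction: 1/[NO₂] = 1/[NO₂]₀ + kt
Step 2: 1/[NO₂] = 1/1.2 + 0.68 × 25
Step 3: 1/[NO₂] = 0.8333 + 17 = 17.83
Step 4: [NO₂] = 1/17.83 = 0.05607 M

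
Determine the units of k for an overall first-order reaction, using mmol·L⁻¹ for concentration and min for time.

min⁻¹

Step 1: For overall order n, rate = k × (concentration)^n.
Step 2: Rate has units mmol·L⁻¹·min⁻¹; concentration term has units (mmol·L⁻¹)^1.
Step 3: k = rate / (concentration)^n, so units of k = (mmol·L⁻¹)^(1-1)·min⁻¹ = min⁻¹.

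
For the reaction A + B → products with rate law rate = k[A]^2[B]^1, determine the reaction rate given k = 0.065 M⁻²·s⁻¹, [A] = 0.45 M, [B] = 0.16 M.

0.002106 M/s

Step 1: The rate law is rate = k[A]^2[B]^1
Step 2: Substitute: rate = 0.065 × (0.45)^2 × (0.16)^1
Step 3: rate = 0.065 × 0.2025 × 0.16 = 0.002106 M/s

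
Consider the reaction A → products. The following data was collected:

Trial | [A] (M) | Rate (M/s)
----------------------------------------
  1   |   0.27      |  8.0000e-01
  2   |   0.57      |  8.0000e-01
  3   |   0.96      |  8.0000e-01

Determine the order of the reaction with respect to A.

zeroth order (0)

Step 1: Compare trials - when concentration changes, rate stays constant.
Step 2: rate₂/rate₁ = 8.0000e-01/8.0000e-01 = 1
Step 3: [A]₂/[A]₁ = 0.57/0.27 = 2.111
Step 4: Since rate ratio ≈ (conc ratio)^0, the reaction is zeroth order.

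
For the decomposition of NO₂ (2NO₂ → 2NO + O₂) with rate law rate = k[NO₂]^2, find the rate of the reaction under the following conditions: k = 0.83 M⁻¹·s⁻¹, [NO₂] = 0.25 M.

0.05187 M/s

Step 1: Identify the rate law: rate = k[NO₂]^2
Step 2: Substitute values: rate = 0.83 × (0.25)^2
Step 3: Calculate: rate = 0.83 × 0.0625 = 0.051875 M/s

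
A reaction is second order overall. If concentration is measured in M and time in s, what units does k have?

M⁻¹·s⁻¹

Step 1: For overall order n, rate = k × (concentration)^n.
Step 2: Rate has units M·s⁻¹; concentration term has units M^2.
Step 3: k = rate / (concentration)^n, so units of k = M^(1-2)·s⁻¹ = M⁻¹·s⁻¹.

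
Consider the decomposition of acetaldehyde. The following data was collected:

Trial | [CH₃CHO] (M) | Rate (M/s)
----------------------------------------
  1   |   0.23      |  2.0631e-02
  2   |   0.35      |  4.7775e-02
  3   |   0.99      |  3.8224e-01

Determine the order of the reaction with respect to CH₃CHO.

second order (2)

Step 1: Compare trials to find order n where rate₂/rate₁ = ([CH₃CHO]₂/[CH₃CHO]₁)^n
Step 2: rate₂/rate₁ = 4.7775e-02/2.0631e-02 = 2.316
Step 3: [CH₃CHO]₂/[CH₃CHO]₁ = 0.35/0.23 = 1.522
Step 4: n = ln(2.316)/ln(1.522) = 2.00 ≈ 2
Step 5: The reaction is second order in CH₃CHO.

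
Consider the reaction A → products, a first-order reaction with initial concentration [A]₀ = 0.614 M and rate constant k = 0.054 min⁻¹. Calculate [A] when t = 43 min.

0.06022 M

Step 1: For a first-order reaction: [A] = [A]₀ × e^(-kt)
Step 2: [A] = 0.614 × e^(-0.054 × 43)
Step 3: [A] = 0.614 × e^(-2.322)
Step 4: [A] = 0.614 × 0.0980772 = 0.06022 M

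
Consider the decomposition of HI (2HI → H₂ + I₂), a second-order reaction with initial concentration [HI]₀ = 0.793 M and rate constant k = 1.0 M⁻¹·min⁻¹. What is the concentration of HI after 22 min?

0.04299 M

Step 1: For a second-order reaction: 1/[HI] = 1/[HI]₀ + kt
Step 2: 1/[HI] = 1/0.793 + 1.0 × 22
Step 3: 1/[HI] = 1.261 + 22 = 23.26
Step 4: [HI] = 1/23.26 = 0.04299 M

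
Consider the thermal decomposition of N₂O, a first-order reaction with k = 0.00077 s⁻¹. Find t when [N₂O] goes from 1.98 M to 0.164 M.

3235 s

Step 1: For first-order: t = ln([N₂O]₀/[N₂O])/k
Step 2: t = ln(1.98/0.164)/0.00077
Step 3: t = ln(12.07)/0.00077
Step 4: t = 2.491/0.00077 = 3235 s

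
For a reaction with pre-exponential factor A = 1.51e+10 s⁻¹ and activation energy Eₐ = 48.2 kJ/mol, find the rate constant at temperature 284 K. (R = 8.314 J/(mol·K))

2.06e+01 s⁻¹

Step 1: Use the Arrhenius equation: k = A × exp(-Eₐ/RT)
Step 2: Convert Eₐ to J/mol: 48.2 kJ/mol = 48200 J/mol
Step 3: Calculate the exponent: -Eₐ/(RT) = -48200/(8.314 × 284) = -20.41356
Step 4: k = 1.51e+10 × exp(-20.41356)
Step 5: k = 1.51e+10 × 1.36302e-09 = 2.0582e+01 s⁻¹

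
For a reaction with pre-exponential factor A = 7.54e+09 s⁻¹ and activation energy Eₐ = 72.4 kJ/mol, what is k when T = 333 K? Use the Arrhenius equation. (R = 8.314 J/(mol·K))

3.31e-02 s⁻¹

Step 1: Use the Arrhenius equation: k = A × exp(-Eₐ/RT)
Step 2: Convert Eₐ to J/mol: 72.4 kJ/mol = 72400 J/mol
Step 3: Calculate the exponent: -Eₐ/(RT) = -72400/(8.314 × 333) = -26.15076
Step 4: k = 7.54e+09 × exp(-26.15076)
Step 5: k = 7.54e+09 × 4.39409e-12 = 3.3131e-02 s⁻¹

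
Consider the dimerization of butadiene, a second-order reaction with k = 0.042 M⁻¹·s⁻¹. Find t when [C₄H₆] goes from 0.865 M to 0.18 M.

104.7 s

Step 1: For second-order: t = (1/[C₄H₆] - 1/[C₄H₆]₀)/k
Step 2: t = (1/0.18 - 1/0.865)/0.042
Step 3: t = (5.556 - 1.156)/0.042
Step 4: t = 4.399/0.042 = 104.7 s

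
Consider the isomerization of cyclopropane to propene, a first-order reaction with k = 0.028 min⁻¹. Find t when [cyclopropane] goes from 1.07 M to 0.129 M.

75.56 min

Step 1: For first-order: t = ln([cyclopropane]₀/[cyclopropane])/k
Step 2: t = ln(1.07/0.129)/0.028
Step 3: t = ln(8.295)/0.028
Step 4: t = 2.116/0.028 = 75.56 min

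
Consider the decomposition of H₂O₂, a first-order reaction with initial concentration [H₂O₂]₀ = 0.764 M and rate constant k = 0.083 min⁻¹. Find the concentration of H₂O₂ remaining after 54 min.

0.008641 M

Step 1: For a first-order reaction: [H₂O₂] = [H₂O₂]₀ × e^(-kt)
Step 2: [H₂O₂] = 0.764 × e^(-0.083 × 54)
Step 3: [H₂O₂] = 0.764 × e^(-4.482)
Step 4: [H₂O₂] = 0.764 × 0.0113108 = 0.008641 M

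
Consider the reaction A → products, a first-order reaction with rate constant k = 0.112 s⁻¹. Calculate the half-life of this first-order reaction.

6.189 s

Step 1: For a first-order reaction, t₁/₂ = ln(2)/k
Step 2: t₁/₂ = ln(2)/0.112
Step 3: t₁/₂ = 0.6931/0.112 = 6.189 s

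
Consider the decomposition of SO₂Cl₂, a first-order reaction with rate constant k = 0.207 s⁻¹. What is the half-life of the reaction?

3.349 s

Step 1: For a first-order reaction, t₁/₂ = ln(2)/k
Step 2: t₁/₂ = ln(2)/0.207
Step 3: t₁/₂ = 0.6931/0.207 = 3.349 s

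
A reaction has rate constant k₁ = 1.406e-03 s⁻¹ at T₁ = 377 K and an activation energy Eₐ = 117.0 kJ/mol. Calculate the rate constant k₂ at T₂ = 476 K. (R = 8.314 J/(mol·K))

3.309e+00 s⁻¹

Step 1: Use the two-temperature Arrhenius form: ln(k₂/k₁) = -Eₐ/R × (1/T₂ - 1/T₁)
Step 2: Convert Eₐ to J/mol: 117.0 kJ/mol = 117000 J/mol
Step 3: 1/T₂ - 1/T₁ = 1/476 - 1/377 = -5.516796e-04 K⁻¹
Step 4: ln(k₂/k₁) = -117000/8.314 × -5.516796e-04 = 7.76359
Step 5: k₂ = k₁ × exp(7.76359) = 1.406e-03 × 2.35334e+03 = 3.309e+00 s⁻¹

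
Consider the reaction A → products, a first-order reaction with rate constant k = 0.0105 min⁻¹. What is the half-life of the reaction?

66.01 min

Step 1: For a first-order reaction, t₁/₂ = ln(2)/k
Step 2: t₁/₂ = ln(2)/0.0105
Step 3: t₁/₂ = 0.6931/0.0105 = 66.01 min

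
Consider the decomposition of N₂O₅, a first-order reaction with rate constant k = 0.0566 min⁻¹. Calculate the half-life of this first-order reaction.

12.25 min

Step 1: For a first-order reaction, t₁/₂ = ln(2)/k
Step 2: t₁/₂ = ln(2)/0.0566
Step 3: t₁/₂ = 0.6931/0.0566 = 12.25 min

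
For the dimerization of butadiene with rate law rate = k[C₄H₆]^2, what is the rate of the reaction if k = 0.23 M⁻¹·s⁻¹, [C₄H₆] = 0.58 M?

0.07737 M/s

Step 1: Identify the rate law: rate = k[C₄H₆]^2
Step 2: Substitute values: rate = 0.23 × (0.58)^2
Step 3: Calculate: rate = 0.23 × 0.3364 = 0.077372 M/s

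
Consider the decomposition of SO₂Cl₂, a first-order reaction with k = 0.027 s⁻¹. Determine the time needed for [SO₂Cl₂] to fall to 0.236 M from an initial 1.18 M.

59.61 s

Step 1: For first-order: t = ln([SO₂Cl₂]₀/[SO₂Cl₂])/k
Step 2: t = ln(1.18/0.236)/0.027
Step 3: t = ln(5)/0.027
Step 4: t = 1.609/0.027 = 59.61 s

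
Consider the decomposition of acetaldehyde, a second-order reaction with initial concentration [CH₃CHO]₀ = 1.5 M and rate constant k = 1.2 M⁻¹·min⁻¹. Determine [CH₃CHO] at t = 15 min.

0.05357 M

Step 1: For a second-order reaction: 1/[CH₃CHO] = 1/[CH₃CHO]₀ + kt
Step 2: 1/[CH₃CHO] = 1/1.5 + 1.2 × 15
Step 3: 1/[CH₃CHO] = 0.6667 + 18 = 18.67
Step 4: [CH₃CHO] = 1/18.67 = 0.05357 M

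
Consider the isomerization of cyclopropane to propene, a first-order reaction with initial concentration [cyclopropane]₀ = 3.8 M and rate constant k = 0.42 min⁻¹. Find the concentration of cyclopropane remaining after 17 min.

0.003012 M

Step 1: For a first-order reaction: [cyclopropane] = [cyclopropane]₀ × e^(-kt)
Step 2: [cyclopropane] = 3.8 × e^(-0.42 × 17)
Step 3: [cyclopropane] = 3.8 × e^(-7.14)
Step 4: [cyclopropane] = 3.8 × 0.000792752 = 0.003012 M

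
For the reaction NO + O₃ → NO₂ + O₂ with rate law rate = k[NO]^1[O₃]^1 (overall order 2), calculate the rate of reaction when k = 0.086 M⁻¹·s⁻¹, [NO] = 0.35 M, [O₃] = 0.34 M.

0.01023 M/s

Step 1: The rate law is rate = k[NO]^1[O₃]^1, overall order = 1+1 = 2
Step 2: Substitute values: rate = 0.086 × (0.35)^1 × (0.34)^1
Step 3: rate = 0.086 × 0.35 × 0.34 = 0.010234 M/s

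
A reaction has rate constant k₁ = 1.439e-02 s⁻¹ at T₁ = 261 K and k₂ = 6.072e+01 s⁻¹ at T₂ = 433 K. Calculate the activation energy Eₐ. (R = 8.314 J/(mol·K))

45.6 kJ/mol

Step 1: Use the two-temperature Arrhenius form: ln(k₂/k₁) = -Eₐ/R × (1/T₂ - 1/T₁)
Step 2: ln(k₂/k₁) = ln(6.072e+01/1.439e-02) = ln(4219.6) = 8.34749
Step 3: 1/T₂ - 1/T₁ = 1/433 - 1/261 = -1.521949e-03 K⁻¹
Step 4: Eₐ = -R × ln(k₂/k₁) / (1/T₂ - 1/T₁) = -8.314 × 8.34749 / -1.521949e-03
Step 5: Eₐ = 4.5600e+04 J/mol = 45.6 kJ/mol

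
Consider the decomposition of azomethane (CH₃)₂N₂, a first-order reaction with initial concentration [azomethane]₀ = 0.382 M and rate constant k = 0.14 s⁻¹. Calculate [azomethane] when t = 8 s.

0.1246 M

Step 1: For a first-order reaction: [azomethane] = [azomethane]₀ × e^(-kt)
Step 2: [azomethane] = 0.382 × e^(-0.14 × 8)
Step 3: [azomethane] = 0.382 × e^(-1.12)
Step 4: [azomethane] = 0.382 × 0.32628 = 0.1246 M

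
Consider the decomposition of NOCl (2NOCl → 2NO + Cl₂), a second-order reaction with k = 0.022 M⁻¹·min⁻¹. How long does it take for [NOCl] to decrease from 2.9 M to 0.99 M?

30.24 min

Step 1: For second-order: t = (1/[NOCl] - 1/[NOCl]₀)/k
Step 2: t = (1/0.99 - 1/2.9)/0.022
Step 3: t = (1.01 - 0.3448)/0.022
Step 4: t = 0.6653/0.022 = 30.24 min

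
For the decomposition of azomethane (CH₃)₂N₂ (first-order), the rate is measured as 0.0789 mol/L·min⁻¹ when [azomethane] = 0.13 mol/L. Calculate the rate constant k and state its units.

0.6069 min⁻¹

Step 1: rate = k[azomethane]^1, so k = rate / [azomethane]^1.
Step 2: k = 0.0789 / (0.13)^1 = 0.0789 / 0.13.
Step 3: k = 0.6069 min⁻¹.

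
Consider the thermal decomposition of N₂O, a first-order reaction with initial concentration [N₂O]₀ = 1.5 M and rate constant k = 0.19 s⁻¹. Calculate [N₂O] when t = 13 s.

0.1269 M

Step 1: For a first-order reaction: [N₂O] = [N₂O]₀ × e^(-kt)
Step 2: [N₂O] = 1.5 × e^(-0.19 × 13)
Step 3: [N₂O] = 1.5 × e^(-2.47)
Step 4: [N₂O] = 1.5 × 0.0845849 = 0.1269 M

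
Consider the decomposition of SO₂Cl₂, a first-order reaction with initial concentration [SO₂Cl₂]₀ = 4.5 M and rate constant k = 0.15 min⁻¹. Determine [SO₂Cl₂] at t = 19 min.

0.2603 M

Step 1: For a first-order reaction: [SO₂Cl₂] = [SO₂Cl₂]₀ × e^(-kt)
Step 2: [SO₂Cl₂] = 4.5 × e^(-0.15 × 19)
Step 3: [SO₂Cl₂] = 4.5 × e^(-2.85)
Step 4: [SO₂Cl₂] = 4.5 × 0.0578443 = 0.2603 M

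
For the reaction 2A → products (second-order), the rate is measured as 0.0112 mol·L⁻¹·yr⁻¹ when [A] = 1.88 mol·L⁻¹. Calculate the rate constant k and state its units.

0.003169 (mol·L⁻¹)⁻¹·yr⁻¹

Step 1: rate = k[A]^2, so k = rate / [A]^2.
Step 2: k = 0.0112 / (1.88)^2 = 0.0112 / 3.534.
Step 3: k = 0.003169 (mol·L⁻¹)⁻¹·yr⁻¹.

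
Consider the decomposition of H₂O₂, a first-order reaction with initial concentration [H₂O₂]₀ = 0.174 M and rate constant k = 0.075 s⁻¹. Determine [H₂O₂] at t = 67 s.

0.001143 M

Step 1: For a first-order reaction: [H₂O₂] = [H₂O₂]₀ × e^(-kt)
Step 2: [H₂O₂] = 0.174 × e^(-0.075 × 67)
Step 3: [H₂O₂] = 0.174 × e^(-5.025)
Step 4: [H₂O₂] = 0.174 × 0.00657159 = 0.001143 M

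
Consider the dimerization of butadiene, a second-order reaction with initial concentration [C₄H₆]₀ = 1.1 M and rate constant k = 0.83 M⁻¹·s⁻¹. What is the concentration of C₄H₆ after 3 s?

0.2942 M

Step 1: For a second-order reaction: 1/[C₄H₆] = 1/[C₄H₆]₀ + kt
Step 2: 1/[C₄H₆] = 1/1.1 + 0.83 × 3
Step 3: 1/[C₄H₆] = 0.9091 + 2.49 = 3.399
Step 4: [C₄H₆] = 1/3.399 = 0.2942 M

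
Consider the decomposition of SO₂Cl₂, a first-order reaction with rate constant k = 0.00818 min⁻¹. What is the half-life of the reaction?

84.74 min

Step 1: For a first-order reaction, t₁/₂ = ln(2)/k
Step 2: t₁/₂ = ln(2)/0.00818
Step 3: t₁/₂ = 0.6931/0.00818 = 84.74 min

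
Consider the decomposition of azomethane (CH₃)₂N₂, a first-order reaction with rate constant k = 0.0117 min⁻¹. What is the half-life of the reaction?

59.24 min

Step 1: For a first-order reaction, t₁/₂ = ln(2)/k
Step 2: t₁/₂ = ln(2)/0.0117
Step 3: t₁/₂ = 0.6931/0.0117 = 59.24 min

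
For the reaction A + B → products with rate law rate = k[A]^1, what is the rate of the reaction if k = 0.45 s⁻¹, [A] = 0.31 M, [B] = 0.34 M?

0.1395 M/s

Step 1: The rate law is rate = k[A]^1
Step 2: Note that the rate does not depend on [B] (zero order in B).
Step 3: rate = 0.45 × (0.31)^1 = 0.1395 M/s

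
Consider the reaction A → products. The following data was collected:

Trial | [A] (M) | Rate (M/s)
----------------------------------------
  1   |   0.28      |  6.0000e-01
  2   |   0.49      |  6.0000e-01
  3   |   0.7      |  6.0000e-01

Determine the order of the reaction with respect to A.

zeroth order (0)

Step 1: Compare trials - when concentration changes, rate stays constant.
Step 2: rate₂/rate₁ = 6.0000e-01/6.0000e-01 = 1
Step 3: [A]₂/[A]₁ = 0.49/0.28 = 1.75
Step 4: Since rate ratio ≈ (conc ratio)^0, the reaction is zeroth order.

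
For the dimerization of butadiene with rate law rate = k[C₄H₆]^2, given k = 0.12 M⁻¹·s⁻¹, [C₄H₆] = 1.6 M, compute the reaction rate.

0.3072 M/s

Step 1: Identify the rate law: rate = k[C₄H₆]^2
Step 2: Substitute values: rate = 0.12 × (1.6)^2
Step 3: Calculate: rate = 0.12 × 2.56 = 0.3072 M/s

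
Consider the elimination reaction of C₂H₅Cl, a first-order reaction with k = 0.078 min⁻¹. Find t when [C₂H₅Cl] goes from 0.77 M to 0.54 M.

4.549 min

Step 1: For first-order: t = ln([C₂H₅Cl]₀/[C₂H₅Cl])/k
Step 2: t = ln(0.77/0.54)/0.078
Step 3: t = ln(1.426)/0.078
Step 4: t = 0.3548/0.078 = 4.549 min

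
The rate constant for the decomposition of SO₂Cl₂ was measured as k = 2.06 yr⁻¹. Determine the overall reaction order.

first order (1)

Step 1: The units of k for an nth-order reaction are (concentration)^(1-n)·(time)⁻¹.
Step 2: Here k has units yr⁻¹, so the concentration exponent is 0.
Step 3: 1 - n = 0 ⇒ n = 1. The reaction is first order.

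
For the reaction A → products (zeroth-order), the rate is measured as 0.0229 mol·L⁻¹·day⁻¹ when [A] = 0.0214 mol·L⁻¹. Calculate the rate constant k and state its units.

0.0229 mol·L⁻¹·day⁻¹

Step 1: For a zeroth-order reaction, rate = k (independent of concentration).
Step 2: k = rate = 0.0229 mol·L⁻¹·day⁻¹.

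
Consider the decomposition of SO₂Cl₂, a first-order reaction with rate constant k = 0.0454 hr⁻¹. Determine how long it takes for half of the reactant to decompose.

15.27 hr

Step 1: For a first-order reaction, t₁/₂ = ln(2)/k
Step 2: t₁/₂ = ln(2)/0.0454
Step 3: t₁/₂ = 0.6931/0.0454 = 15.27 hr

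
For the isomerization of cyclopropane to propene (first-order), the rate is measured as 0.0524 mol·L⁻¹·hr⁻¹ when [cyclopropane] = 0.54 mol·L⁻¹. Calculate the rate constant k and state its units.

0.09704 hr⁻¹

Step 1: rate = k[cyclopropane]^1, so k = rate / [cyclopropane]^1.
Step 2: k = 0.0524 / (0.54)^1 = 0.0524 / 0.54.
Step 3: k = 0.09704 hr⁻¹.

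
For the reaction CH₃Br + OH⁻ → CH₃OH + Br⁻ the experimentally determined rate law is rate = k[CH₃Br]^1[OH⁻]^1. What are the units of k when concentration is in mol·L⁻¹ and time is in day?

(mol·L⁻¹)⁻¹·day⁻¹

Step 1: Overall order = 1 + 1 = 2.
Step 2: rate has units mol·L⁻¹·day⁻¹; [CH₃Br]^1[OH⁻]^1 has units (mol·L⁻¹)^2.
Step 3: k = rate/([CH₃Br]^1[OH⁻]^1), so units of k = (mol·L⁻¹)^(1-2)·day⁻¹ = (mol·L⁻¹)⁻¹·day⁻¹.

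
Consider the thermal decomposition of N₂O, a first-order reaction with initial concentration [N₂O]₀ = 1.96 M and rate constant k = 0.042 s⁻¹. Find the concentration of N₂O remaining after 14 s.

1.089 M

Step 1: For a first-order reaction: [N₂O] = [N₂O]₀ × e^(-kt)
Step 2: [N₂O] = 1.96 × e^(-0.042 × 14)
Step 3: [N₂O] = 1.96 × e^(-0.588)
Step 4: [N₂O] = 1.96 × 0.555437 = 1.089 M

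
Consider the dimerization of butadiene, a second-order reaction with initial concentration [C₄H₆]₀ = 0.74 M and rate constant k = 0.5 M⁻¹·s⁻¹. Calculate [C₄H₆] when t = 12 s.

0.136 M

Step 1: For a second-order reaction: 1/[C₄H₆] = 1/[C₄H₆]₀ + kt
Step 2: 1/[C₄H₆] = 1/0.74 + 0.5 × 12
Step 3: 1/[C₄H₆] = 1.351 + 6 = 7.351
Step 4: [C₄H₆] = 1/7.351 = 0.136 M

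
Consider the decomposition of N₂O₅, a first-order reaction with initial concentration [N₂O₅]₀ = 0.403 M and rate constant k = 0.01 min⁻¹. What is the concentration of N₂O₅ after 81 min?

0.1793 M

Step 1: For a first-order reaction: [N₂O₅] = [N₂O₅]₀ × e^(-kt)
Step 2: [N₂O₅] = 0.403 × e^(-0.01 × 81)
Step 3: [N₂O₅] = 0.403 × e^(-0.81)
Step 4: [N₂O₅] = 0.403 × 0.444858 = 0.1793 M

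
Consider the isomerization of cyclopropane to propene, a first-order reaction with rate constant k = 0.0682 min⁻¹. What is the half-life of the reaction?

10.16 min

Step 1: For a first-order reaction, t₁/₂ = ln(2)/k
Step 2: t₁/₂ = ln(2)/0.0682
Step 3: t₁/₂ = 0.6931/0.0682 = 10.16 min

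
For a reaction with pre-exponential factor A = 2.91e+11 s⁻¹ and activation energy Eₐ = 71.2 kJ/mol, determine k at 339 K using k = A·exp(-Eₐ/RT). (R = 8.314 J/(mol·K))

3.11e+00 s⁻¹

Step 1: Use the Arrhenius equation: k = A × exp(-Eₐ/RT)
Step 2: Convert Eₐ to J/mol: 71.2 kJ/mol = 71200 J/mol
Step 3: Calculate the exponent: -Eₐ/(RT) = -71200/(8.314 × 339) = -25.26215
Step 4: k = 2.91e+11 × exp(-25.26215)
Step 5: k = 2.91e+11 × 1.06853e-11 = 3.1094e+00 s⁻¹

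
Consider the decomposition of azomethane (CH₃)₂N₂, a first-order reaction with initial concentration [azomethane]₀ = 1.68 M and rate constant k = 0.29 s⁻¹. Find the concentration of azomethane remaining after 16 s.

0.01622 M

Step 1: For a first-order reaction: [azomethane] = [azomethane]₀ × e^(-kt)
Step 2: [azomethane] = 1.68 × e^(-0.29 × 16)
Step 3: [azomethane] = 1.68 × e^(-4.64)
Step 4: [azomethane] = 1.68 × 0.0096577 = 0.01622 M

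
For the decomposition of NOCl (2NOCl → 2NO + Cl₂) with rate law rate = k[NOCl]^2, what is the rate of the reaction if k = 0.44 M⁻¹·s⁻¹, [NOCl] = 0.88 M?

0.3407 M/s

Step 1: Identify the rate law: rate = k[NOCl]^2
Step 2: Substitute values: rate = 0.44 × (0.88)^2
Step 3: Calculate: rate = 0.44 × 0.7744 = 0.340736 M/s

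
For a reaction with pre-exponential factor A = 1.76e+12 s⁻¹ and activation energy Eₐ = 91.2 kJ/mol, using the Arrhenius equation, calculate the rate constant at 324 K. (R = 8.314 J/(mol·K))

3.48e-03 s⁻¹

Step 1: Use the Arrhenius equation: k = A × exp(-Eₐ/RT)
Step 2: Convert Eₐ to J/mol: 91.2 kJ/mol = 91200 J/mol
Step 3: Calculate the exponent: -Eₐ/(RT) = -91200/(8.314 × 324) = -33.85632
Step 4: k = 1.76e+12 × exp(-33.85632)
Step 5: k = 1.76e+12 × 1.97873e-15 = 3.4826e-03 s⁻¹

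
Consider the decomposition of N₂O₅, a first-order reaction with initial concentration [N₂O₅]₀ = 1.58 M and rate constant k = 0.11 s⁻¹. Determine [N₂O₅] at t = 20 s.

0.1751 M

Step 1: For a first-order reaction: [N₂O₅] = [N₂O₅]₀ × e^(-kt)
Step 2: [N₂O₅] = 1.58 × e^(-0.11 × 20)
Step 3: [N₂O₅] = 1.58 × e^(-2.2)
Step 4: [N₂O₅] = 1.58 × 0.110803 = 0.1751 M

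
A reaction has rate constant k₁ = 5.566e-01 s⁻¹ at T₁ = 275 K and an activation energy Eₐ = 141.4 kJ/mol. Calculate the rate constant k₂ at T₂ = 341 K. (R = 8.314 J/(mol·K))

8.792e+04 s⁻¹

Step 1: Use the two-temperature Arrhenius form: ln(k₂/k₁) = -Eₐ/R × (1/T₂ - 1/T₁)
Step 2: Convert Eₐ to J/mol: 141.4 kJ/mol = 141400 J/mol
Step 3: 1/T₂ - 1/T₁ = 1/341 - 1/275 = -7.038123e-04 K⁻¹
Step 4: ln(k₂/k₁) = -141400/8.314 × -7.038123e-04 = 11.97006
Step 5: k₂ = k₁ × exp(11.97006) = 5.566e-01 × 1.57954e+05 = 8.792e+04 s⁻¹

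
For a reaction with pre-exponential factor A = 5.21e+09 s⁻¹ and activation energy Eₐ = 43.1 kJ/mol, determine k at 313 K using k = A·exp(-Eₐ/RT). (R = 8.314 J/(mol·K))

3.34e+02 s⁻¹

Step 1: Use the Arrhenius equation: k = A × exp(-Eₐ/RT)
Step 2: Convert Eₐ to J/mol: 43.1 kJ/mol = 43100 J/mol
Step 3: Calculate the exponent: -Eₐ/(RT) = -43100/(8.314 × 313) = -16.56239
Step 4: k = 5.21e+09 × exp(-16.56239)
Step 5: k = 5.21e+09 × 6.41277e-08 = 3.3411e+02 s⁻¹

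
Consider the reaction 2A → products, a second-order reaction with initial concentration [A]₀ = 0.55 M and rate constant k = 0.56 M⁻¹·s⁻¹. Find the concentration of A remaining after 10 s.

0.1348 M

Step 1: For a second-order reaction: 1/[A] = 1/[A]₀ + kt
Step 2: 1/[A] = 1/0.55 + 0.56 × 10
Step 3: 1/[A] = 1.818 + 5.6 = 7.418
Step 4: [A] = 1/7.418 = 0.1348 M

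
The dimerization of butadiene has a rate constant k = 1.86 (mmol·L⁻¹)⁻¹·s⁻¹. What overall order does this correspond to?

second order (2)

Step 1: The units of k for an nth-order reaction are (concentration)^(1-n)·(time)⁻¹.
Step 2: Here k has units (mmol·L⁻¹)⁻¹·s⁻¹, so the concentration exponent is -1.
Step 3: 1 - n = -1 ⇒ n = 2. The reaction is second order.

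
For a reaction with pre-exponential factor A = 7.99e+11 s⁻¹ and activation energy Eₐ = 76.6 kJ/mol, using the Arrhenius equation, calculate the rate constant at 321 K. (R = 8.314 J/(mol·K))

2.74e-01 s⁻¹

Step 1: Use the Arrhenius equation: k = A × exp(-Eₐ/RT)
Step 2: Convert Eₐ to J/mol: 76.6 kJ/mol = 76600 J/mol
Step 3: Calculate the exponent: -Eₐ/(RT) = -76600/(8.314 × 321) = -28.70210
Step 4: k = 7.99e+11 × exp(-28.70210)
Step 5: k = 7.99e+11 × 3.42639e-13 = 2.7377e-01 s⁻¹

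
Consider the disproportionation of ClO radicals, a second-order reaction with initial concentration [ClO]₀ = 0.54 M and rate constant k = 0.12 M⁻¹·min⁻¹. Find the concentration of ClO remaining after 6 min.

0.3888 M

Step 1: For a second-order reaction: 1/[ClO] = 1/[ClO]₀ + kt
Step 2: 1/[ClO] = 1/0.54 + 0.12 × 6
Step 3: 1/[ClO] = 1.852 + 0.72 = 2.572
Step 4: [ClO] = 1/2.572 = 0.3888 M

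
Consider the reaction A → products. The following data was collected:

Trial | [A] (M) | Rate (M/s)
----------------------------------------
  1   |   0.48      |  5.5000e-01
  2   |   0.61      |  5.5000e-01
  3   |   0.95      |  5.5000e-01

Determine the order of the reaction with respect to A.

zeroth order (0)

Step 1: Compare trials - when concentration changes, rate stays constant.
Step 2: rate₂/rate₁ = 5.5000e-01/5.5000e-01 = 1
Step 3: [A]₂/[A]₁ = 0.61/0.48 = 1.271
Step 4: Since rate ratio ≈ (conc ratio)^0, the reaction is zeroth order.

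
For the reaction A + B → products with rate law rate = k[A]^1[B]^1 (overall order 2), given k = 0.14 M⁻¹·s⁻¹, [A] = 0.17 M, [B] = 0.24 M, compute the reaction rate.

0.005712 M/s

Step 1: The rate law is rate = k[A]^1[B]^1, overall order = 1+1 = 2
Step 2: Substitute values: rate = 0.14 × (0.17)^1 × (0.24)^1
Step 3: rate = 0.14 × 0.17 × 0.24 = 0.005712 M/s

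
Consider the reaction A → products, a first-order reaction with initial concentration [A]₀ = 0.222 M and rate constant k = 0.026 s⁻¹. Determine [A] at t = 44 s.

0.07072 M

Step 1: For a first-order reaction: [A] = [A]₀ × e^(-kt)
Step 2: [A] = 0.222 × e^(-0.026 × 44)
Step 3: [A] = 0.222 × e^(-1.144)
Step 4: [A] = 0.222 × 0.318542 = 0.07072 M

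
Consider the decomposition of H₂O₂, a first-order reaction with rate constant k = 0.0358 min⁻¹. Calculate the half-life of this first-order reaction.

19.36 min

Step 1: For a first-order reaction, t₁/₂ = ln(2)/k
Step 2: t₁/₂ = ln(2)/0.0358
Step 3: t₁/₂ = 0.6931/0.0358 = 19.36 min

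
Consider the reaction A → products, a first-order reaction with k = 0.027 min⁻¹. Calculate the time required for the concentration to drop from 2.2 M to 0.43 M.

60.46 min

Step 1: For first-order: t = ln([A]₀/[A])/k
Step 2: t = ln(2.2/0.43)/0.027
Step 3: t = ln(5.116)/0.027
Step 4: t = 1.632/0.027 = 60.46 min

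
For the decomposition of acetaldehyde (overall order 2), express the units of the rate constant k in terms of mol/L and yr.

(mol/L)⁻¹·yr⁻¹

Step 1: For overall order n, rate = k × (concentration)^n.
Step 2: Rate has units mol/L·yr⁻¹; concentration term has units (mol/L)^2.
Step 3: k = rate / (concentration)^n, so units of k = (mol/L)^(1-2)·yr⁻¹ = (mol/L)⁻¹·yr⁻¹.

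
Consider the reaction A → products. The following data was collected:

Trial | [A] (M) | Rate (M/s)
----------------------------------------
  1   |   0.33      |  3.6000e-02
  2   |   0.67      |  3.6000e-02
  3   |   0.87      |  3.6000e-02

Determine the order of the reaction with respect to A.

zeroth order (0)

Step 1: Compare trials - when concentration changes, rate stays constant.
Step 2: rate₂/rate₁ = 3.6000e-02/3.6000e-02 = 1
Step 3: [A]₂/[A]₁ = 0.67/0.33 = 2.03
Step 4: Since rate ratio ≈ (conc ratio)^0, the reaction is zeroth order.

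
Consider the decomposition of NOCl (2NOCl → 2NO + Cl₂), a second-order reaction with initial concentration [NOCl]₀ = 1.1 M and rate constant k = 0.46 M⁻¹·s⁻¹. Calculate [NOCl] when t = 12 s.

0.1555 M

Step 1: For a second-order reaction: 1/[NOCl] = 1/[NOCl]₀ + kt
Step 2: 1/[NOCl] = 1/1.1 + 0.46 × 12
Step 3: 1/[NOCl] = 0.9091 + 5.52 = 6.429
Step 4: [NOCl] = 1/6.429 = 0.1555 M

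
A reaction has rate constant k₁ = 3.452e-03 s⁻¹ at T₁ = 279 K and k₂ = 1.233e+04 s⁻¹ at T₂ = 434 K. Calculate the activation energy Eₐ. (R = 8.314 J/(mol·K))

98.0 kJ/mol

Step 1: Use the two-temperature Arrhenius form: ln(k₂/k₁) = -Eₐ/R × (1/T₂ - 1/T₁)
Step 2: ln(k₂/k₁) = ln(1.233e+04/3.452e-03) = ln(3.57184e+06) = 15.0886
Step 3: 1/T₂ - 1/T₁ = 1/434 - 1/279 = -1.280082e-03 K⁻¹
Step 4: Eₐ = -R × ln(k₂/k₁) / (1/T₂ - 1/T₁) = -8.314 × 15.0886 / -1.280082e-03
Step 5: Eₐ = 9.7999e+04 J/mol = 98.0 kJ/mol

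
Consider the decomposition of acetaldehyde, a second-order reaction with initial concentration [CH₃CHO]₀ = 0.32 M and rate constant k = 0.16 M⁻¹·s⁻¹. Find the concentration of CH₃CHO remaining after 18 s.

0.1665 M

Step 1: For a second-order reaction: 1/[CH₃CHO] = 1/[CH₃CHO]₀ + kt
Step 2: 1/[CH₃CHO] = 1/0.32 + 0.16 × 18
Step 3: 1/[CH₃CHO] = 3.125 + 2.88 = 6.005
Step 4: [CH₃CHO] = 1/6.005 = 0.1665 M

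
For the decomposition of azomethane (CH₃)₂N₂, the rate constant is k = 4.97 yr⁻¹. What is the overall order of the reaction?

first order (1)

Step 1: The units of k for an nth-order reaction are (concentration)^(1-n)·(time)⁻¹.
Step 2: Here k has units yr⁻¹, so the concentration exponent is 0.
Step 3: 1 - n = 0 ⇒ n = 1. The reaction is first order.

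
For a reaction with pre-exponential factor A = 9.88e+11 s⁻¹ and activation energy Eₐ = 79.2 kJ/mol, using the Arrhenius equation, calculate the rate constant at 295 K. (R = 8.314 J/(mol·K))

9.34e-03 s⁻¹

Step 1: Use the Arrhenius equation: k = A × exp(-Eₐ/RT)
Step 2: Convert Eₐ to J/mol: 79.2 kJ/mol = 79200 J/mol
Step 3: Calculate the exponent: -Eₐ/(RT) = -79200/(8.314 × 295) = -32.29187
Step 4: k = 9.88e+11 × exp(-32.29187)
Step 5: k = 9.88e+11 × 9.45843e-15 = 9.3449e-03 s⁻¹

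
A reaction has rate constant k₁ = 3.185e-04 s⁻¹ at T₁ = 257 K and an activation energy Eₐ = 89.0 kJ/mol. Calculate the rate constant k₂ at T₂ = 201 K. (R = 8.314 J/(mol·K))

2.905e-09 s⁻¹

Step 1: Use the two-temperature Arrhenius form: ln(k₂/k₁) = -Eₐ/R × (1/T₂ - 1/T₁)
Step 2: Convert Eₐ to J/mol: 89.0 kJ/mol = 89000 J/mol
Step 3: 1/T₂ - 1/T₁ = 1/201 - 1/257 = 1.084074e-03 K⁻¹
Step 4: ln(k₂/k₁) = -89000/8.314 × 1.084074e-03 = -11.60483
Step 5: k₂ = k₁ × exp(-11.60483) = 3.185e-04 × 9.12192e-06 = 2.905e-09 s⁻¹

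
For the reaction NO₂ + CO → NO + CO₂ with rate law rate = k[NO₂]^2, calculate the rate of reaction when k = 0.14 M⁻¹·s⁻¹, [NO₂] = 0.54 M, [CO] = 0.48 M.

0.04082 M/s

Step 1: The rate law is rate = k[NO₂]^2
Step 2: Note that the rate does not depend on [CO] (zero order in CO).
Step 3: rate = 0.14 × (0.54)^2 = 0.040824 M/s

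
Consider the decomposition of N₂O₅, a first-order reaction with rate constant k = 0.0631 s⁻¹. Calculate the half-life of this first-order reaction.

10.98 s

Step 1: For a first-order reaction, t₁/₂ = ln(2)/k
Step 2: t₁/₂ = ln(2)/0.0631
Step 3: t₁/₂ = 0.6931/0.0631 = 10.98 s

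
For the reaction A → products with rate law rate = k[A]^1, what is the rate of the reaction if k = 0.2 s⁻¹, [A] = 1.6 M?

0.32 M/s

Step 1: Identify the rate law: rate = k[A]^1
Step 2: Substitute values: rate = 0.2 × (1.6)^1
Step 3: Calculate: rate = 0.2 × 1.6 = 0.32 M/s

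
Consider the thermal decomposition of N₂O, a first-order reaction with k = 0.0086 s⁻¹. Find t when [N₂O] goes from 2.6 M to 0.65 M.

161.2 s

Step 1: For first-order: t = ln([N₂O]₀/[N₂O])/k
Step 2: t = ln(2.6/0.65)/0.0086
Step 3: t = ln(4)/0.0086
Step 4: t = 1.386/0.0086 = 161.2 s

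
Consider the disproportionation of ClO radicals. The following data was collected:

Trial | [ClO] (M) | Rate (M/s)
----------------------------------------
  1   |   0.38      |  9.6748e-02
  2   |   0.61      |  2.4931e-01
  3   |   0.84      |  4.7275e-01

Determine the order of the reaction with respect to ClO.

second order (2)

Step 1: Compare trials to find order n where rate₂/rate₁ = ([ClO]₂/[ClO]₁)^n
Step 2: rate₂/rate₁ = 2.4931e-01/9.6748e-02 = 2.577
Step 3: [ClO]₂/[ClO]₁ = 0.61/0.38 = 1.605
Step 4: n = ln(2.577)/ln(1.605) = 2.00 ≈ 2
Step 5: The reaction is second order in ClO.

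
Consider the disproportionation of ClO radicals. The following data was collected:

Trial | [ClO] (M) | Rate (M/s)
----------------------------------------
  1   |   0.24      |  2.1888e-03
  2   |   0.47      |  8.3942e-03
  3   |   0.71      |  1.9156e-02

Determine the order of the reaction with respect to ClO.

second order (2)

Step 1: Compare trials to find order n where rate₂/rate₁ = ([ClO]₂/[ClO]₁)^n
Step 2: rate₂/rate₁ = 8.3942e-03/2.1888e-03 = 3.835
Step 3: [ClO]₂/[ClO]₁ = 0.47/0.24 = 1.958
Step 4: n = ln(3.835)/ln(1.958) = 2.00 ≈ 2
Step 5: The reaction is second order in ClO.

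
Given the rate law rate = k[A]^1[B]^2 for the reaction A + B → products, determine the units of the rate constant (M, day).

M⁻²·day⁻¹

Step 1: Overall order = 1 + 2 = 3.
Step 2: rate has units M·day⁻¹; [A]^1[B]^2 has units M^3.
Step 3: k = rate/([A]^1[B]^2), so units of k = M^(1-3)·day⁻¹ = M⁻²·day⁻¹.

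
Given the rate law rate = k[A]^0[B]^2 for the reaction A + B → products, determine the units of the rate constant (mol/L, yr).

(mol/L)⁻¹·yr⁻¹

Step 1: Overall order = 0 + 2 = 2.
Step 2: rate has units mol/L·yr⁻¹; [A]^0[B]^2 has units (mol/L)^2.
Step 3: k = rate/([A]^0[B]^2), so units of k = (mol/L)^(1-2)·yr⁻¹ = (mol/L)⁻¹·yr⁻¹.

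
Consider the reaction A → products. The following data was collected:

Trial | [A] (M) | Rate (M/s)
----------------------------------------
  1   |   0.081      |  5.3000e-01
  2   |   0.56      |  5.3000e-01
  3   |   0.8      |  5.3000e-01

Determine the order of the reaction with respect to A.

zeroth order (0)

Step 1: Compare trials - when concentration changes, rate stays constant.
Step 2: rate₂/rate₁ = 5.3000e-01/5.3000e-01 = 1
Step 3: [A]₂/[A]₁ = 0.56/0.081 = 6.914
Step 4: Since rate ratio ≈ (conc ratio)^0, the reaction is zeroth order.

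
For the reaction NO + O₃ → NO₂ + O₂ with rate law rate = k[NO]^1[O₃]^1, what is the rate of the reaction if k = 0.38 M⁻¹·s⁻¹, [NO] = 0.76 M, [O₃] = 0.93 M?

0.2686 M/s

Step 1: The rate law is rate = k[NO]^1[O₃]^1
Step 2: Substitute: rate = 0.38 × (0.76)^1 × (0.93)^1
Step 3: rate = 0.38 × 0.76 × 0.93 = 0.268584 M/s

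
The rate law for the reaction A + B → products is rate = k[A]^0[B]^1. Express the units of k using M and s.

s⁻¹

Step 1: Overall order = 0 + 1 = 1.
Step 2: rate has units M·s⁻¹; [A]^0[B]^1 has units M^1.
Step 3: k = rate/([A]^0[B]^1), so units of k = M^(1-1)·s⁻¹ = s⁻¹.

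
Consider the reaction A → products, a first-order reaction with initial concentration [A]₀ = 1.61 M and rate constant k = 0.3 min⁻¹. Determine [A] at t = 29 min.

0.0002682 M

Step 1: For a first-order reaction: [A] = [A]₀ × e^(-kt)
Step 2: [A] = 1.61 × e^(-0.3 × 29)
Step 3: [A] = 1.61 × e^(-8.7)
Step 4: [A] = 1.61 × 0.000166586 = 0.0002682 M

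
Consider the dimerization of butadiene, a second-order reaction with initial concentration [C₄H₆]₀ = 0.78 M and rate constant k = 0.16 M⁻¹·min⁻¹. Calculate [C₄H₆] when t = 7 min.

0.4163 M

Step 1: For a second-order reaction: 1/[C₄H₆] = 1/[C₄H₆]₀ + kt
Step 2: 1/[C₄H₆] = 1/0.78 + 0.16 × 7
Step 3: 1/[C₄H₆] = 1.282 + 1.12 = 2.402
Step 4: [C₄H₆] = 1/2.402 = 0.4163 M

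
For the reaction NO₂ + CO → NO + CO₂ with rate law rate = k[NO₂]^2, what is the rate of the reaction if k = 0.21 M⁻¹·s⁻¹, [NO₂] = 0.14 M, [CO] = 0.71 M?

0.004116 M/s

Step 1: The rate law is rate = k[NO₂]^2
Step 2: Note that the rate does not depend on [CO] (zero order in CO).
Step 3: rate = 0.21 × (0.14)^2 = 0.004116 M/s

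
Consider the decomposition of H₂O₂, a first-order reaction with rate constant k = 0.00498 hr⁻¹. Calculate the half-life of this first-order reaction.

139.2 hr

Step 1: For a first-order reaction, t₁/₂ = ln(2)/k
Step 2: t₁/₂ = ln(2)/0.00498
Step 3: t₁/₂ = 0.6931/0.00498 = 139.2 hr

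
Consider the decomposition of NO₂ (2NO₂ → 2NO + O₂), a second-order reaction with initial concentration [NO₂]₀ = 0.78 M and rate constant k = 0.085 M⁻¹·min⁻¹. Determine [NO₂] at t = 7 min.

0.5328 M

Step 1: For a second-order reaction: 1/[NO₂] = 1/[NO₂]₀ + kt
Step 2: 1/[NO₂] = 1/0.78 + 0.085 × 7
Step 3: 1/[NO₂] = 1.282 + 0.595 = 1.877
Step 4: [NO₂] = 1/1.877 = 0.5328 M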